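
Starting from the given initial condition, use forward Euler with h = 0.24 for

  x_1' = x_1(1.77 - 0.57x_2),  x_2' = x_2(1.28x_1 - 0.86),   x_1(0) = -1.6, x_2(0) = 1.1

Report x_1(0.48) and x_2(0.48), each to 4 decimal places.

Euler on (x_1,x_2): x_1_{n+1} = x_1_n + h·x_1', x_2_{n+1} = x_2_n + h·x_2'.
0.000000: (-1.600000, 1.100000); f=(-1.828800, -3.198800) → (-2.038912, 0.332288)
0.240000: (-2.038912, 0.332288); f=(-3.222696, -1.152975) → (-2.812359, 0.055574)
(x_1(0.48), x_2(0.48)) ≈ (-2.8124, 0.0556)

-2.8124, 0.0556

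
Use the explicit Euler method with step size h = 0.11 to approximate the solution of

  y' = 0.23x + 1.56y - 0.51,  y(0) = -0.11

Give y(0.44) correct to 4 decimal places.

Euler: y_{n+1} = y_n + h·f(x_n, y_n).
x=0.000000, y=-0.110000: f=-0.681600 → y ← -0.110000 + 0.11·(-0.681600) = -0.184976
x=0.110000, y=-0.184976: f=-0.773263 → y ← -0.184976 + 0.11·(-0.773263) = -0.270035
x=0.220000, y=-0.270035: f=-0.880654 → y ← -0.270035 + 0.11·(-0.880654) = -0.366907
x=0.330000, y=-0.366907: f=-1.006475 → y ← -0.366907 + 0.11·(-1.006475) = -0.477619
y(0.44) ≈ -0.4776

-0.4776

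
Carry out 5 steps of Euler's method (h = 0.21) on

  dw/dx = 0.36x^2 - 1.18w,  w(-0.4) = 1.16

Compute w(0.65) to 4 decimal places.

Euler: w_{n+1} = w_n + h·f(x_n, w_n).
x=-0.400000, w=1.160000: f=-1.311200 → w ← 1.160000 + 0.21·(-1.311200) = 0.884648
x=-0.190000, w=0.884648: f=-1.030889 → w ← 0.884648 + 0.21·(-1.030889) = 0.668161
x=0.020000, w=0.668161: f=-0.788286 → w ← 0.668161 + 0.21·(-0.788286) = 0.502621
x=0.230000, w=0.502621: f=-0.574049 → w ← 0.502621 + 0.21·(-0.574049) = 0.382071
x=0.440000, w=0.382071: f=-0.381148 → w ← 0.382071 + 0.21·(-0.381148) = 0.302030
w(0.65) ≈ 0.3020

0.3020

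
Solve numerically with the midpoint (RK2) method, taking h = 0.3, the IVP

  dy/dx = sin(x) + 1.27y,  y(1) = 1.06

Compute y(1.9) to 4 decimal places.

Midpoint: k1 = f(x_n, y_n); k2 = f(x_n + h/2, y_n + (h/2)·k1); y_{n+1} = y_n + h·k2.
x=1.000000, y=1.060000:
  k1 = f(1.000000, 1.060000) = 2.187671
  k2 = f(1.150000, 1.388151) = 2.675715
  y ← 1.060000 + 0.3·2.675715 = 1.862715
x=1.300000, y=1.862715:
  k1 = f(1.300000, 1.862715) = 3.329206
  k2 = f(1.450000, 2.362095) = 3.992574
  y ← 1.862715 + 0.3·3.992574 = 3.060487
x=1.600000, y=3.060487:
  k1 = f(1.600000, 3.060487) = 4.886392
  k2 = f(1.750000, 3.793446) = 5.801662
  y ← 3.060487 + 0.3·5.801662 = 4.800985
y(1.9) ≈ 4.8010

4.8010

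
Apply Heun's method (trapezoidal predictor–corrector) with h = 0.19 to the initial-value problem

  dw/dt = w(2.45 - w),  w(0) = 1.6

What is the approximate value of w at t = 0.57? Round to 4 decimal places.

Heun: k1 = f(t_n, w_n); k2 = f(t_n + h, w_n + h·k1); w_{n+1} = w_n + (h/2)·(k1 + k2).
t=0.000000, w=1.600000:
  k1 = f(0.000000, 1.600000) = 1.360000
  k2 = f(0.190000, 1.858400) = 1.099429
  w ← 1.600000 + (0.19/2)·(1.360000 + 1.099429) = 1.833646
t=0.190000, w=1.833646:
  k1 = f(0.190000, 1.833646) = 1.130175
  k2 = f(0.380000, 2.048379) = 0.822672
  w ← 1.833646 + (0.19/2)·(1.130175 + 0.822672) = 2.019166
t=0.380000, w=2.019166:
  k1 = f(0.380000, 2.019166) = 0.869925
  k2 = f(0.570000, 2.184452) = 0.580077
  w ← 2.019166 + (0.19/2)·(0.869925 + 0.580077) = 2.156916
w(0.57) ≈ 2.1569

2.1569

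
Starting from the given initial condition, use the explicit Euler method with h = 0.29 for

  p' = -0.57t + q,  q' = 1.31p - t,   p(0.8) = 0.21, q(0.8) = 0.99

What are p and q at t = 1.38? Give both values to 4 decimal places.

0.4276, 0.6603

Euler on (p,q): p_{n+1} = p_n + h·p', q_{n+1} = q_n + h·q'.
0.800000: (0.210000, 0.990000); f=(0.534000, -0.524900) → (0.364860, 0.837779)
1.090000: (0.364860, 0.837779); f=(0.216479, -0.612033) → (0.427639, 0.660289)
(p(1.38), q(1.38)) ≈ (0.4276, 0.6603)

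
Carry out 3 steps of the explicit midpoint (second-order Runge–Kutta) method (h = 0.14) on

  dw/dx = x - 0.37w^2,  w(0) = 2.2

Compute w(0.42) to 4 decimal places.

1.7183

Midpoint: k1 = f(x_n, w_n); k2 = f(x_n + h/2, w_n + (h/2)·k1); w_{n+1} = w_n + h·k2.
x=0.000000, w=2.200000:
  k1 = f(0.000000, 2.200000) = -1.790800
  k2 = f(0.070000, 2.074644) = -1.522535
  w ← 2.200000 + 0.14·(-1.522535) = 1.986845
x=0.140000, w=1.986845:
  k1 = f(0.140000, 1.986845) = -1.320595
  k2 = f(0.210000, 1.894404) = -1.117843
  w ← 1.986845 + 0.14·(-1.117843) = 1.830347
x=0.280000, w=1.830347:
  k1 = f(0.280000, 1.830347) = -0.959563
  k2 = f(0.350000, 1.763178) = -0.800254
  w ← 1.830347 + 0.14·(-0.800254) = 1.718312
w(0.42) ≈ 1.7183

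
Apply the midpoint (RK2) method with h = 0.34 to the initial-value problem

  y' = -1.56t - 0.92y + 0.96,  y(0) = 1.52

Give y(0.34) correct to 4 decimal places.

Midpoint: k1 = f(t_n, y_n); k2 = f(t_n + h/2, y_n + (h/2)·k1); y_{n+1} = y_n + h·k2.
t=0.000000, y=1.520000:
  k1 = f(0.000000, 1.520000) = -0.438400
  k2 = f(0.170000, 1.445472) = -0.635034
  y ← 1.520000 + 0.34·(-0.635034) = 1.304088
y(0.34) ≈ 1.3041

1.3041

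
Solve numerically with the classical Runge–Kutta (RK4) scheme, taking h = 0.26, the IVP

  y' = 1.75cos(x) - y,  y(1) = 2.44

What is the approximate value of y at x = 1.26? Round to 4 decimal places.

2.0498

RK4: k1 = f(x_n, y_n); k2 = f(x_n + h/2, y_n + (h/2)·k1); k3 = f(x_n + h/2, y_n + (h/2)·k2); k4 = f(x_n + h, y_n + h·k3); y_{n+1} = y_n + (h/6)·(k1 + 2k2 + 2k3 + k4).
x=1.000000, y=2.440000:
  k1 = f(1.000000, 2.440000) = -1.494471
  k2 = f(1.130000, 2.245719) = -1.499064
  k3 = f(1.130000, 2.245122) = -1.498467
  k4 = f(1.260000, 2.050399) = -1.515219
  y ← 2.440000 + (0.26/6)·(k1 + 2k2 + 2k3 + k4) = 2.049794
y(1.26) ≈ 2.0498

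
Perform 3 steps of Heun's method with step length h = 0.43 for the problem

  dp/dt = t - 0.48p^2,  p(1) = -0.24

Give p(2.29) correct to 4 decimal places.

Heun: k1 = f(t_n, p_n); k2 = f(t_n + h, p_n + h·k1); p_{n+1} = p_n + (h/2)·(k1 + k2).
t=1.000000, p=-0.240000:
  k1 = f(1.000000, -0.240000) = 0.972352
  k2 = f(1.430000, 0.178111) = 1.414773
  p ← -0.240000 + (0.43/2)·(0.972352 + 1.414773) = 0.273232
t=1.430000, p=0.273232:
  k1 = f(1.430000, 0.273232) = 1.394165
  k2 = f(1.860000, 0.872723) = 1.494410
  p ← 0.273232 + (0.43/2)·(1.394165 + 1.494410) = 0.894276
t=1.860000, p=0.894276:
  k1 = f(1.860000, 0.894276) = 1.476130
  k2 = f(2.290000, 1.529012) = 1.167819
  p ← 0.894276 + (0.43/2)·(1.476130 + 1.167819) = 1.462725
p(2.29) ≈ 1.4627

1.4627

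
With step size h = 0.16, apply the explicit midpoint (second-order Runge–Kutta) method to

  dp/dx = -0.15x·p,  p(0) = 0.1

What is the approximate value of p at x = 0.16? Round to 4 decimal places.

0.0998

Midpoint: k1 = f(x_n, p_n); k2 = f(x_n + h/2, p_n + (h/2)·k1); p_{n+1} = p_n + h·k2.
x=0.000000, p=0.100000:
  k1 = f(0.000000, 0.100000) = 0.000000
  k2 = f(0.080000, 0.100000) = -0.001200
  p ← 0.100000 + 0.16·(-0.001200) = 0.099808
p(0.16) ≈ 0.0998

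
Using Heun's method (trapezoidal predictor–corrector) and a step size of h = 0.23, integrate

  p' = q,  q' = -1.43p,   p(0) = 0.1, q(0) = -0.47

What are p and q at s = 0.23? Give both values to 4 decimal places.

-0.0119, -0.4851

Heun on (p,q): k1 = f(s_n, state_n); k2 = f(s_n + h, state_n + h·k1); state_{n+1} = state_n + (h/2)·(k1 + k2).
0.000000: (0.100000, -0.470000)
  k1 = (-0.470000, -0.143000)
  predictor → (-0.008100, -0.502890)
  k2 = (-0.502890, 0.011583)
  → (-0.011882, -0.485113)
(p(0.23), q(0.23)) ≈ (-0.0119, -0.4851)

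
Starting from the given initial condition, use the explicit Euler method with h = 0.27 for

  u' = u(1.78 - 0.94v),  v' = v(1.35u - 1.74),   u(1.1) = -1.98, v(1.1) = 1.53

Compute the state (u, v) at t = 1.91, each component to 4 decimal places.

Euler on (u,v): u_{n+1} = u_n + h·u', v_{n+1} = v_n + h·v'.
1.100000: (-1.980000, 1.530000); f=(-0.676764, -6.751890) → (-2.162726, -0.293010)
1.370000: (-2.162726, -0.293010); f=(-4.445332, 1.365334) → (-3.362966, 0.075630)
1.640000: (-3.362966, 0.075630); f=(-5.746999, -0.474957) → (-4.914655, -0.052608)
(u(1.91), v(1.91)) ≈ (-4.9147, -0.0526)

-4.9147, -0.0526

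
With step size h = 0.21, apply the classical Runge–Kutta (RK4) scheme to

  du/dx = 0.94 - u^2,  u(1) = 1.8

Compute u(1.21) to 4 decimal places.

1.4533

RK4: k1 = f(x_n, u_n); k2 = f(x_n + h/2, u_n + (h/2)·k1); k3 = f(x_n + h/2, u_n + (h/2)·k2); k4 = f(x_n + h, u_n + h·k3); u_{n+1} = u_n + (h/6)·(k1 + 2k2 + 2k3 + k4).
x=1.000000, u=1.800000:
  k1 = f(1.000000, 1.800000) = -2.300000
  k2 = f(1.105000, 1.558500) = -1.488922
  k3 = f(1.105000, 1.643663) = -1.761629
  k4 = f(1.210000, 1.430058) = -1.105066
  u ← 1.800000 + (0.21/6)·(k1 + 2k2 + 2k3 + k4) = 1.453284
u(1.21) ≈ 1.4533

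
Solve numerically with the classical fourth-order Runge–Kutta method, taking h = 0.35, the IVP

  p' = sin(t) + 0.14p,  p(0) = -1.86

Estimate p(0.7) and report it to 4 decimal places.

-1.8083

RK4: k1 = f(t_n, p_n); k2 = f(t_n + h/2, p_n + (h/2)·k1); k3 = f(t_n + h/2, p_n + (h/2)·k2); k4 = f(t_n + h, p_n + h·k3); p_{n+1} = p_n + (h/6)·(k1 + 2k2 + 2k3 + k4).
t=0.000000, p=-1.860000:
  k1 = f(0.000000, -1.860000) = -0.260400
  k2 = f(0.175000, -1.905570) = -0.092672
  k3 = f(0.175000, -1.876218) = -0.088562
  k4 = f(0.350000, -1.890997) = 0.078158
  p ← -1.860000 + (0.35/6)·(k1 + 2k2 + 2k3 + k4) = -1.891775
t=0.350000, p=-1.891775:
  k1 = f(0.350000, -1.891775) = 0.078049
  k2 = f(0.525000, -1.878116) = 0.238277
  k3 = f(0.525000, -1.850076) = 0.242202
  k4 = f(0.700000, -1.807004) = 0.391237
  p ← -1.891775 + (0.35/6)·(k1 + 2k2 + 2k3 + k4) = -1.808344
p(0.7) ≈ -1.8083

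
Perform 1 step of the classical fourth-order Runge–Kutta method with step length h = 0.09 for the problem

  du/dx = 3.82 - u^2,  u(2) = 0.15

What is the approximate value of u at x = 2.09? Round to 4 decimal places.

0.4838

RK4: k1 = f(x_n, u_n); k2 = f(x_n + h/2, u_n + (h/2)·k1); k3 = f(x_n + h/2, u_n + (h/2)·k2); k4 = f(x_n + h, u_n + h·k3); u_{n+1} = u_n + (h/6)·(k1 + 2k2 + 2k3 + k4).
x=2.000000, u=0.150000:
  k1 = f(2.000000, 0.150000) = 3.797500
  k2 = f(2.045000, 0.320887) = 3.717031
  k3 = f(2.045000, 0.317266) = 3.719342
  k4 = f(2.090000, 0.484741) = 3.585026
  u ← 0.150000 + (0.09/6)·(k1 + 2k2 + 2k3 + k4) = 0.483829
u(2.09) ≈ 0.4838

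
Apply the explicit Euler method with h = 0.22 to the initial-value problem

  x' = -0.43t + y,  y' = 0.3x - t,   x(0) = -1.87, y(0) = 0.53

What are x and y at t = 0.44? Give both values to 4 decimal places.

-1.6848, 0.2425

Euler on (x,y): x_{n+1} = x_n + h·x', y_{n+1} = y_n + h·y'.
0.000000: (-1.870000, 0.530000); f=(0.530000, -0.561000) → (-1.753400, 0.406580)
0.220000: (-1.753400, 0.406580); f=(0.311980, -0.746020) → (-1.684764, 0.242456)
(x(0.44), y(0.44)) ≈ (-1.6848, 0.2425)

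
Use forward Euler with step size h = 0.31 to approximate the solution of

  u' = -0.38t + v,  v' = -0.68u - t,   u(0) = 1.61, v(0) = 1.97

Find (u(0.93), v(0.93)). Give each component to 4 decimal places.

Euler on (u,v): u_{n+1} = u_n + h·u', v_{n+1} = v_n + h·v'.
0.000000: (1.610000, 1.970000); f=(1.970000, -1.094800) → (2.220700, 1.630612)
0.310000: (2.220700, 1.630612); f=(1.512812, -1.820076) → (2.689672, 1.066388)
0.620000: (2.689672, 1.066388); f=(0.830788, -2.448977) → (2.947216, 0.307206)
(u(0.93), v(0.93)) ≈ (2.9472, 0.3072)

2.9472, 0.3072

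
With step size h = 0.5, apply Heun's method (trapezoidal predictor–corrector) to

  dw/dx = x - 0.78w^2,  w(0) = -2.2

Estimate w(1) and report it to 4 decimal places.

Heun: k1 = f(x_n, w_n); k2 = f(x_n + h, w_n + h·k1); w_{n+1} = w_n + (h/2)·(k1 + k2).
x=0.000000, w=-2.200000:
  k1 = f(0.000000, -2.200000) = -3.775200
  k2 = f(0.500000, -4.087600) = -12.532610
  w ← -2.200000 + (0.5/2)·(-3.775200 + (-12.532610)) = -6.276952
x=0.500000, w=-6.276952:
  k1 = f(0.500000, -6.276952) = -30.232102
  k2 = f(1.000000, -21.393004) = -355.975269
  w ← -6.276952 + (0.5/2)·(-30.232102 + (-355.975269)) = -102.828795
w(1) ≈ -102.8288

-102.8288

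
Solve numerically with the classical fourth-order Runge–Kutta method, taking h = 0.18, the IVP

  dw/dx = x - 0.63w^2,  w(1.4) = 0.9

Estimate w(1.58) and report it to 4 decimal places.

RK4: k1 = f(x_n, w_n); k2 = f(x_n + h/2, w_n + (h/2)·k1); k3 = f(x_n + h/2, w_n + (h/2)·k2); k4 = f(x_n + h, w_n + h·k3); w_{n+1} = w_n + (h/6)·(k1 + 2k2 + 2k3 + k4).
x=1.400000, w=0.900000:
  k1 = f(1.400000, 0.900000) = 0.889700
  k2 = f(1.490000, 0.980073) = 0.884858
  k3 = f(1.490000, 0.979637) = 0.885396
  k4 = f(1.580000, 1.059371) = 0.872971
  w ← 0.900000 + (0.18/6)·(k1 + 2k2 + 2k3 + k4) = 1.059095
w(1.58) ≈ 1.0591

1.0591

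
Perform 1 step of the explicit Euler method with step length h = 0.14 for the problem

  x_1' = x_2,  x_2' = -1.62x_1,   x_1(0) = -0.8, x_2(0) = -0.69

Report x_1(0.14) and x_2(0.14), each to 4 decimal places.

Euler on (x_1,x_2): x_1_{n+1} = x_1_n + h·x_1', x_2_{n+1} = x_2_n + h·x_2'.
0.000000: (-0.800000, -0.690000); f=(-0.690000, 1.296000) → (-0.896600, -0.508560)
(x_1(0.14), x_2(0.14)) ≈ (-0.8966, -0.5086)

-0.8966, -0.5086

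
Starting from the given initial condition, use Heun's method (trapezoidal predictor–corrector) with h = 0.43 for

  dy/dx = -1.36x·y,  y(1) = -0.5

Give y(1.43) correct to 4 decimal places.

-0.2670

Heun: k1 = f(x_n, y_n); k2 = f(x_n + h, y_n + h·k1); y_{n+1} = y_n + (h/2)·(k1 + k2).
x=1.000000, y=-0.500000:
  k1 = f(1.000000, -0.500000) = 0.680000
  k2 = f(1.430000, -0.207600) = 0.403740
  y ← -0.500000 + (0.43/2)·(0.680000 + 0.403740) = -0.266996
y(1.43) ≈ -0.2670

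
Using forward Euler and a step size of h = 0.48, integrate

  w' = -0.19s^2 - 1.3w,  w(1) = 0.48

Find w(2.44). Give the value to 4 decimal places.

-0.4128

Euler: w_{n+1} = w_n + h·f(s_n, w_n).
s=1.000000, w=0.480000: f=-0.814000 → w ← 0.480000 + 0.48·(-0.814000) = 0.089280
s=1.480000, w=0.089280: f=-0.532240 → w ← 0.089280 + 0.48·(-0.532240) = -0.166195
s=1.960000, w=-0.166195: f=-0.513850 → w ← -0.166195 + 0.48·(-0.513850) = -0.412843
w(2.44) ≈ -0.4128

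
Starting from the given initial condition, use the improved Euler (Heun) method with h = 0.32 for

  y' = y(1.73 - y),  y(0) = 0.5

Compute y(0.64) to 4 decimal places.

Heun: k1 = f(t_n, y_n); k2 = f(t_n + h, y_n + h·k1); y_{n+1} = y_n + (h/2)·(k1 + k2).
t=0.000000, y=0.500000:
  k1 = f(0.000000, 0.500000) = 0.615000
  k2 = f(0.320000, 0.696800) = 0.719934
  y ← 0.500000 + (0.32/2)·(0.615000 + 0.719934) = 0.713589
t=0.320000, y=0.713589:
  k1 = f(0.320000, 0.713589) = 0.725300
  k2 = f(0.640000, 0.945685) = 0.741715
  y ← 0.713589 + (0.32/2)·(0.725300 + 0.741715) = 0.948312
y(0.64) ≈ 0.9483

0.9483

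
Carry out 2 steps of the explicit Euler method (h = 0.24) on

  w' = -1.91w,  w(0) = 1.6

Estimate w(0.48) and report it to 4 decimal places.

Euler: w_{n+1} = w_n + h·f(t_n, w_n).
t=0.000000, w=1.600000: f=-3.056000 → w ← 1.600000 + 0.24·(-3.056000) = 0.866560
t=0.240000, w=0.866560: f=-1.655130 → w ← 0.866560 + 0.24·(-1.655130) = 0.469329
w(0.48) ≈ 0.4693

0.4693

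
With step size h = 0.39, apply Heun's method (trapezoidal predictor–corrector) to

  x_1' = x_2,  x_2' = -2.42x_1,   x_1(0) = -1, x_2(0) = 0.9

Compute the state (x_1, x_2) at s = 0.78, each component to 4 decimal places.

Heun on (x_1,x_2): k1 = f(s_n, state_n); k2 = f(s_n + h, state_n + h·k1); state_{n+1} = state_n + (h/2)·(k1 + k2).
0.000000: (-1.000000, 0.900000)
  k1 = (0.900000, 2.420000)
  predictor → (-0.649000, 1.843800)
  k2 = (1.843800, 1.570580)
  → (-0.464959, 1.678163)
0.390000: (-0.464959, 1.678163)
  k1 = (1.678163, 1.125201)
  predictor → (0.189525, 2.116991)
  k2 = (2.116991, -0.458650)
  → (0.275096, 1.808141)
(x_1(0.78), x_2(0.78)) ≈ (0.2751, 1.8081)

0.2751, 1.8081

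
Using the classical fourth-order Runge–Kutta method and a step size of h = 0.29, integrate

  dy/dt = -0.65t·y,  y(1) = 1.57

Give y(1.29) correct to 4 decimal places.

RK4: k1 = f(t_n, y_n); k2 = f(t_n + h/2, y_n + (h/2)·k1); k3 = f(t_n + h/2, y_n + (h/2)·k2); k4 = f(t_n + h, y_n + h·k3); y_{n+1} = y_n + (h/6)·(k1 + 2k2 + 2k3 + k4).
t=1.000000, y=1.570000:
  k1 = f(1.000000, 1.570000) = -1.020500
  k2 = f(1.145000, 1.422027) = -1.058344
  k3 = f(1.145000, 1.416540) = -1.054260
  k4 = f(1.290000, 1.264265) = -1.060086
  y ← 1.570000 + (0.29/6)·(k1 + 2k2 + 2k3 + k4) = 1.265220
y(1.29) ≈ 1.2652

1.2652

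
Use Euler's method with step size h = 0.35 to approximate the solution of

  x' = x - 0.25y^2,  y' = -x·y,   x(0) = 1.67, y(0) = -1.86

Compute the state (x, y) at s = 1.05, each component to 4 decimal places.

3.4813, -0.0235

Euler on (x,y): x_{n+1} = x_n + h·x', y_{n+1} = y_n + h·y'.
0.000000: (1.670000, -1.860000); f=(0.805100, 3.106200) → (1.951785, -0.772830)
0.350000: (1.951785, -0.772830); f=(1.802468, 1.508398) → (2.582649, -0.244891)
0.700000: (2.582649, -0.244891); f=(2.567656, 0.632467) → (3.481329, -0.023527)
(x(1.05), y(1.05)) ≈ (3.4813, -0.0235)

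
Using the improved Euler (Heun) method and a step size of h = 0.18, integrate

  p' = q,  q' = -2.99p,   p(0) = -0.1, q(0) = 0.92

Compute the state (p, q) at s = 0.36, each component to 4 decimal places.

Heun on (p,q): k1 = f(s_n, state_n); k2 = f(s_n + h, state_n + h·k1); state_{n+1} = state_n + (h/2)·(k1 + k2).
0.000000: (-0.100000, 0.920000)
  k1 = (0.920000, 0.299000)
  predictor → (0.065600, 0.973820)
  k2 = (0.973820, -0.196144)
  → (0.070444, 0.929257)
0.180000: (0.070444, 0.929257)
  k1 = (0.929257, -0.210627)
  predictor → (0.237710, 0.891344)
  k2 = (0.891344, -0.710753)
  → (0.234298, 0.846333)
(p(0.36), q(0.36)) ≈ (0.2343, 0.8463)

0.2343, 0.8463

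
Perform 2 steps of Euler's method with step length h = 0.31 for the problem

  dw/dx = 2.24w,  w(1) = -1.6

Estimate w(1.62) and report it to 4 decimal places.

-4.5936

Euler: w_{n+1} = w_n + h·f(x_n, w_n).
x=1.000000, w=-1.600000: f=-3.584000 → w ← -1.600000 + 0.31·(-3.584000) = -2.711040
x=1.310000, w=-2.711040: f=-6.072730 → w ← -2.711040 + 0.31·(-6.072730) = -4.593586
w(1.62) ≈ -4.5936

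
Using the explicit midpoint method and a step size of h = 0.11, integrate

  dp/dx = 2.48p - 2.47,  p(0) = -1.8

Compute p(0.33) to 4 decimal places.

-5.2898

Midpoint: k1 = f(x_n, p_n); k2 = f(x_n + h/2, p_n + (h/2)·k1); p_{n+1} = p_n + h·k2.
x=0.000000, p=-1.800000:
  k1 = f(0.000000, -1.800000) = -6.934000
  k2 = f(0.055000, -2.181370) = -7.879798
  p ← -1.800000 + 0.11·(-7.879798) = -2.666778
x=0.110000, p=-2.666778:
  k1 = f(0.110000, -2.666778) = -9.083609
  k2 = f(0.165000, -3.166376) = -10.322613
  p ← -2.666778 + 0.11·(-10.322613) = -3.802265
x=0.220000, p=-3.802265:
  k1 = f(0.220000, -3.802265) = -11.899618
  k2 = f(0.275000, -4.456744) = -13.522725
  p ← -3.802265 + 0.11·(-13.522725) = -5.289765
p(0.33) ≈ -5.2898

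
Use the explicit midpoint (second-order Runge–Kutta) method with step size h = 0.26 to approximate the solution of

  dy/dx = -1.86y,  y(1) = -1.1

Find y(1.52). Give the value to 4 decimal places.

-0.4412

Midpoint: k1 = f(x_n, y_n); k2 = f(x_n + h/2, y_n + (h/2)·k1); y_{n+1} = y_n + h·k2.
x=1.000000, y=-1.100000:
  k1 = f(1.000000, -1.100000) = 2.046000
  k2 = f(1.130000, -0.834020) = 1.551277
  y ← -1.100000 + 0.26·1.551277 = -0.696668
x=1.260000, y=-0.696668:
  k1 = f(1.260000, -0.696668) = 1.295802
  k2 = f(1.390000, -0.528214) = 0.982477
  y ← -0.696668 + 0.26·0.982477 = -0.441224
y(1.52) ≈ -0.4412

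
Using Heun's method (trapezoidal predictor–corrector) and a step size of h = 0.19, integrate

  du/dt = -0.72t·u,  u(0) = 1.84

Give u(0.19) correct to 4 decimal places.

1.8161

Heun: k1 = f(t_n, u_n); k2 = f(t_n + h, u_n + h·k1); u_{n+1} = u_n + (h/2)·(k1 + k2).
t=0.000000, u=1.840000:
  k1 = f(0.000000, 1.840000) = 0.000000
  k2 = f(0.190000, 1.840000) = -0.251712
  u ← 1.840000 + (0.19/2)·(0.000000 + (-0.251712)) = 1.816087
u(0.19) ≈ 1.8161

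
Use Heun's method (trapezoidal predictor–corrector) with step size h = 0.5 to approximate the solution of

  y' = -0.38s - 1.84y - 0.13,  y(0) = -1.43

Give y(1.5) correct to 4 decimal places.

Heun: k1 = f(s_n, y_n); k2 = f(s_n + h, y_n + h·k1); y_{n+1} = y_n + (h/2)·(k1 + k2).
s=0.000000, y=-1.430000:
  k1 = f(0.000000, -1.430000) = 2.501200
  k2 = f(0.500000, -0.179400) = 0.010096
  y ← -1.430000 + (0.5/2)·(2.501200 + 0.010096) = -0.802176
s=0.500000, y=-0.802176:
  k1 = f(0.500000, -0.802176) = 1.156004
  k2 = f(1.000000, -0.224174) = -0.097520
  y ← -0.802176 + (0.5/2)·(1.156004 + (-0.097520)) = -0.537555
s=1.000000, y=-0.537555:
  k1 = f(1.000000, -0.537555) = 0.479101
  k2 = f(1.500000, -0.298004) = -0.151672
  y ← -0.537555 + (0.5/2)·(0.479101 + (-0.151672)) = -0.455698
y(1.5) ≈ -0.4557

-0.4557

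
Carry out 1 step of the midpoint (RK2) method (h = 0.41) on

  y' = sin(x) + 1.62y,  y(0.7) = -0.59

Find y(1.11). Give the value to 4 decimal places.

-0.7019

Midpoint: k1 = f(x_n, y_n); k2 = f(x_n + h/2, y_n + (h/2)·k1); y_{n+1} = y_n + h·k2.
x=0.700000, y=-0.590000:
  k1 = f(0.700000, -0.590000) = -0.311582
  k2 = f(0.905000, -0.653874) = -0.272851
  y ← -0.590000 + 0.41·(-0.272851) = -0.701869
y(1.11) ≈ -0.7019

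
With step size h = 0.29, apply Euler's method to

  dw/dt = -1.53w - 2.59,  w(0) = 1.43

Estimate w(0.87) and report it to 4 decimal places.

Euler: w_{n+1} = w_n + h·f(t_n, w_n).
t=0.000000, w=1.430000: f=-4.777900 → w ← 1.430000 + 0.29·(-4.777900) = 0.044409
t=0.290000, w=0.044409: f=-2.657946 → w ← 0.044409 + 0.29·(-2.657946) = -0.726395
t=0.580000, w=-0.726395: f=-1.478615 → w ← -0.726395 + 0.29·(-1.478615) = -1.155194
w(0.87) ≈ -1.1552

-1.1552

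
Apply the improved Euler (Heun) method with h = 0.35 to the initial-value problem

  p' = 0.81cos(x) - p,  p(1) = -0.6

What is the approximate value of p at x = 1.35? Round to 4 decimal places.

-0.3459

Heun: k1 = f(x_n, p_n); k2 = f(x_n + h, p_n + h·k1); p_{n+1} = p_n + (h/2)·(k1 + k2).
x=1.000000, p=-0.600000:
  k1 = f(1.000000, -0.600000) = 1.037645
  k2 = f(1.350000, -0.236824) = 0.414220
  p ← -0.600000 + (0.35/2)·(1.037645 + 0.414220) = -0.345924
p(1.35) ≈ -0.3459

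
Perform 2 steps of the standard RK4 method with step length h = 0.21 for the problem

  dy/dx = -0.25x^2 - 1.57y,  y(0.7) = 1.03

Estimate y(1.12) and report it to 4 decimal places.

RK4: k1 = f(x_n, y_n); k2 = f(x_n + h/2, y_n + (h/2)·k1); k3 = f(x_n + h/2, y_n + (h/2)·k2); k4 = f(x_n + h, y_n + h·k3); y_{n+1} = y_n + (h/6)·(k1 + 2k2 + 2k3 + k4).
x=0.700000, y=1.030000:
  k1 = f(0.700000, 1.030000) = -1.739600
  k2 = f(0.805000, 0.847342) = -1.492333
  k3 = f(0.805000, 0.873305) = -1.533095
  k4 = f(0.910000, 0.708050) = -1.318664
  y ← 1.030000 + (0.21/6)·(k1 + 2k2 + 2k3 + k4) = 0.711181
x=0.910000, y=0.711181:
  k1 = f(0.910000, 0.711181) = -1.323579
  k2 = f(1.015000, 0.572205) = -1.155918
  k3 = f(1.015000, 0.589809) = -1.183557
  k4 = f(1.120000, 0.462634) = -1.039935
  y ← 0.711181 + (0.21/6)·(k1 + 2k2 + 2k3 + k4) = 0.464695
y(1.12) ≈ 0.4647

0.4647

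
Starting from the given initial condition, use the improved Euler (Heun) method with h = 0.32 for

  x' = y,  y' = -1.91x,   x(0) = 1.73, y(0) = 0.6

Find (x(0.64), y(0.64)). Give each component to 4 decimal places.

Heun on (x,y): k1 = f(t_n, state_n); k2 = f(t_n + h, state_n + h·k1); state_{n+1} = state_n + (h/2)·(k1 + k2).
0.000000: (1.730000, 0.600000)
  k1 = (0.600000, -3.304300)
  predictor → (1.922000, -0.457376)
  k2 = (-0.457376, -3.671020)
  → (1.752820, -0.516051)
0.320000: (1.752820, -0.516051)
  k1 = (-0.516051, -3.347886)
  predictor → (1.587683, -1.587375)
  k2 = (-1.587375, -3.032475)
  → (1.416272, -1.536909)
(x(0.64), y(0.64)) ≈ (1.4163, -1.5369)

1.4163, -1.5369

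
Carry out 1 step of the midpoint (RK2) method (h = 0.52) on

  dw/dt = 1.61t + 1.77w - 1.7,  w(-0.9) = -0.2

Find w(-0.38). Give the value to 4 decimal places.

Midpoint: k1 = f(t_n, w_n); k2 = f(t_n + h/2, w_n + (h/2)·k1); w_{n+1} = w_n + h·k2.
t=-0.900000, w=-0.200000:
  k1 = f(-0.900000, -0.200000) = -3.503000
  k2 = f(-0.640000, -1.110780) = -4.696481
  w ← -0.200000 + 0.52·(-4.696481) = -2.642170
w(-0.38) ≈ -2.6422

-2.6422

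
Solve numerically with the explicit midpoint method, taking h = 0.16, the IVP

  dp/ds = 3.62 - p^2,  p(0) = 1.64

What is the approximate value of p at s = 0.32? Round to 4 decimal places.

Midpoint: k1 = f(s_n, p_n); k2 = f(s_n + h/2, p_n + (h/2)·k1); p_{n+1} = p_n + h·k2.
s=0.000000, p=1.640000:
  k1 = f(0.000000, 1.640000) = 0.930400
  k2 = f(0.080000, 1.714432) = 0.680723
  p ← 1.640000 + 0.16·0.680723 = 1.748916
s=0.160000, p=1.748916:
  k1 = f(0.160000, 1.748916) = 0.561294
  k2 = f(0.240000, 1.793819) = 0.402213
  p ← 1.748916 + 0.16·0.402213 = 1.813270
p(0.32) ≈ 1.8133

1.8133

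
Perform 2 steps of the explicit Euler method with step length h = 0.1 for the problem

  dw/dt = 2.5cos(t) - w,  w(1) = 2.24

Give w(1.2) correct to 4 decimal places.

2.0494

Euler: w_{n+1} = w_n + h·f(t_n, w_n).
t=1.000000, w=2.240000: f=-0.889244 → w ← 2.240000 + 0.1·(-0.889244) = 2.151076
t=1.100000, w=2.151076: f=-1.017085 → w ← 2.151076 + 0.1·(-1.017085) = 2.049367
w(1.2) ≈ 2.0494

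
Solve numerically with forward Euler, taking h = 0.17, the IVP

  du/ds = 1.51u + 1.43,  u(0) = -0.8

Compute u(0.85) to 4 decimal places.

Euler: u_{n+1} = u_n + h·f(s_n, u_n).
s=0.000000, u=-0.800000: f=0.222000 → u ← -0.800000 + 0.17·0.222000 = -0.762260
s=0.170000, u=-0.762260: f=0.278987 → u ← -0.762260 + 0.17·0.278987 = -0.714832
s=0.340000, u=-0.714832: f=0.350603 → u ← -0.714832 + 0.17·0.350603 = -0.655230
s=0.510000, u=-0.655230: f=0.440603 → u ← -0.655230 + 0.17·0.440603 = -0.580327
s=0.680000, u=-0.580327: f=0.553706 → u ← -0.580327 + 0.17·0.553706 = -0.486197
u(0.85) ≈ -0.4862

-0.4862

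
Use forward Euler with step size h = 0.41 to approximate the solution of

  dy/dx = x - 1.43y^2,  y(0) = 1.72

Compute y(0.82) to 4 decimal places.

Euler: y_{n+1} = y_n + h·f(x_n, y_n).
x=0.000000, y=1.720000: f=-4.230512 → y ← 1.720000 + 0.41·(-4.230512) = -0.014510
x=0.410000, y=-0.014510: f=0.409699 → y ← -0.014510 + 0.41·0.409699 = 0.153467
y(0.82) ≈ 0.1535

0.1535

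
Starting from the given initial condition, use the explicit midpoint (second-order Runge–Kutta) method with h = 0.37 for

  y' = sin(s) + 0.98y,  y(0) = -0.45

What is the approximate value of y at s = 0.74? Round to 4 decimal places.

Midpoint: k1 = f(s_n, y_n); k2 = f(s_n + h/2, y_n + (h/2)·k1); y_{n+1} = y_n + h·k2.
s=0.000000, y=-0.450000:
  k1 = f(0.000000, -0.450000) = -0.441000
  k2 = f(0.185000, -0.531585) = -0.337007
  y ← -0.450000 + 0.37·(-0.337007) = -0.574693
s=0.370000, y=-0.574693:
  k1 = f(0.370000, -0.574693) = -0.201583
  k2 = f(0.555000, -0.611985) = -0.072802
  y ← -0.574693 + 0.37·(-0.072802) = -0.601629
y(0.74) ≈ -0.6016

-0.6016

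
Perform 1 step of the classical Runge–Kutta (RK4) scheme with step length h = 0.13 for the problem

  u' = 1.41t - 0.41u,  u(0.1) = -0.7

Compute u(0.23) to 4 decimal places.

-0.6341

RK4: k1 = f(t_n, u_n); k2 = f(t_n + h/2, u_n + (h/2)·k1); k3 = f(t_n + h/2, u_n + (h/2)·k2); k4 = f(t_n + h, u_n + h·k3); u_{n+1} = u_n + (h/6)·(k1 + 2k2 + 2k3 + k4).
t=0.100000, u=-0.700000:
  k1 = f(0.100000, -0.700000) = 0.428000
  k2 = f(0.165000, -0.672180) = 0.508244
  k3 = f(0.165000, -0.666964) = 0.506105
  k4 = f(0.230000, -0.634206) = 0.584325
  u ← -0.700000 + (0.13/6)·(k1 + 2k2 + 2k3 + k4) = -0.634111
u(0.23) ≈ -0.6341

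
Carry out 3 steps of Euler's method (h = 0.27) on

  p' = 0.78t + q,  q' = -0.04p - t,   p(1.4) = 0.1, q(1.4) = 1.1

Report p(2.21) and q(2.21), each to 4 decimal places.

Euler on (p,q): p_{n+1} = p_n + h·p', q_{n+1} = q_n + h·q'.
1.400000: (0.100000, 1.100000); f=(2.192000, -1.404000) → (0.691840, 0.720920)
1.670000: (0.691840, 0.720920); f=(2.023520, -1.697674) → (1.238190, 0.262548)
1.940000: (1.238190, 0.262548); f=(1.775748, -1.989528) → (1.717642, -0.274624)
(p(2.21), q(2.21)) ≈ (1.7176, -0.2746)

1.7176, -0.2746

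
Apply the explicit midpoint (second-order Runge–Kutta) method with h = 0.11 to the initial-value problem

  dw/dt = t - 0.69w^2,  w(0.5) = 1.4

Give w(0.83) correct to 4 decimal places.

Midpoint: k1 = f(t_n, w_n); k2 = f(t_n + h/2, w_n + (h/2)·k1); w_{n+1} = w_n + h·k2.
t=0.500000, w=1.400000:
  k1 = f(0.500000, 1.400000) = -0.852400
  k2 = f(0.555000, 1.353118) = -0.708341
  w ← 1.400000 + 0.11·(-0.708341) = 1.322083
t=0.610000, w=1.322083:
  k1 = f(0.610000, 1.322083) = -0.596053
  k2 = f(0.665000, 1.289300) = -0.481983
  w ← 1.322083 + 0.11·(-0.481983) = 1.269064
t=0.720000, w=1.269064:
  k1 = f(0.720000, 1.269064) = -0.391262
  k2 = f(0.775000, 1.247545) = -0.298894
  w ← 1.269064 + 0.11·(-0.298894) = 1.236186
w(0.83) ≈ 1.2362

1.2362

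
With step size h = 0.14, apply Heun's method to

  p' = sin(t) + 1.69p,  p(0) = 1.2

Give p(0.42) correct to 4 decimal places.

2.5346

Heun: k1 = f(t_n, p_n); k2 = f(t_n + h, p_n + h·k1); p_{n+1} = p_n + (h/2)·(k1 + k2).
t=0.000000, p=1.200000:
  k1 = f(0.000000, 1.200000) = 2.028000
  k2 = f(0.140000, 1.483920) = 2.647368
  p ← 1.200000 + (0.14/2)·(2.028000 + 2.647368) = 1.527276
t=0.140000, p=1.527276:
  k1 = f(0.140000, 1.527276) = 2.720639
  k2 = f(0.280000, 1.908165) = 3.501155
  p ← 1.527276 + (0.14/2)·(2.720639 + 3.501155) = 1.962801
t=0.280000, p=1.962801:
  k1 = f(0.280000, 1.962801) = 3.593490
  k2 = f(0.420000, 2.465890) = 4.575114
  p ← 1.962801 + (0.14/2)·(3.593490 + 4.575114) = 2.534604
p(0.42) ≈ 2.5346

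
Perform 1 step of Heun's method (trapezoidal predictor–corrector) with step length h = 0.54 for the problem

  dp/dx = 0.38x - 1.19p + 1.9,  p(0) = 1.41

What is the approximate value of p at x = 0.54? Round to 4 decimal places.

Heun: k1 = f(x_n, p_n); k2 = f(x_n + h, p_n + h·k1); p_{n+1} = p_n + (h/2)·(k1 + k2).
x=0.000000, p=1.410000:
  k1 = f(0.000000, 1.410000) = 0.222100
  k2 = f(0.540000, 1.529934) = 0.284579
  p ← 1.410000 + (0.54/2)·(0.222100 + 0.284579) = 1.546803
p(0.54) ≈ 1.5468

1.5468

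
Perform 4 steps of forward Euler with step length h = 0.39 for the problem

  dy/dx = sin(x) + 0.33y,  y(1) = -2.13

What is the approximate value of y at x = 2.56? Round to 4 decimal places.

-1.7437

Euler: y_{n+1} = y_n + h·f(x_n, y_n).
x=1.000000, y=-2.130000: f=0.138571 → y ← -2.130000 + 0.39·0.138571 = -2.075957
x=1.390000, y=-2.075957: f=0.298635 → y ← -2.075957 + 0.39·0.298635 = -1.959490
x=1.780000, y=-1.959490: f=0.331565 → y ← -1.959490 + 0.39·0.331565 = -1.830179
x=2.170000, y=-1.830179: f=0.221826 → y ← -1.830179 + 0.39·0.221826 = -1.743667
y(2.56) ≈ -1.7437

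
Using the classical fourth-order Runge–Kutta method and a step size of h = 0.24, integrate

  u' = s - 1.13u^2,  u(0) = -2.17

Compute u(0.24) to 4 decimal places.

-5.1204

RK4: k1 = f(s_n, u_n); k2 = f(s_n + h/2, u_n + (h/2)·k1); k3 = f(s_n + h/2, u_n + (h/2)·k2); k4 = f(s_n + h, u_n + h·k3); u_{n+1} = u_n + (h/6)·(k1 + 2k2 + 2k3 + k4).
s=0.000000, u=-2.170000:
  k1 = f(0.000000, -2.170000) = -5.321057
  k2 = f(0.120000, -2.808527) = -8.793240
  k3 = f(0.120000, -3.225189) = -11.634082
  k4 = f(0.240000, -4.962180) = -27.584248
  u ← -2.170000 + (0.24/6)·(k1 + 2k2 + 2k3 + k4) = -5.120398
u(0.24) ≈ -5.1204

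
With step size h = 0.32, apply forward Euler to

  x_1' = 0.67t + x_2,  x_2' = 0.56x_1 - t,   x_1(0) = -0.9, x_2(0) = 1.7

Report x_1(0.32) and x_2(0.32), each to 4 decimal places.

-0.3560, 1.5387

Euler on (x_1,x_2): x_1_{n+1} = x_1_n + h·x_1', x_2_{n+1} = x_2_n + h·x_2'.
0.000000: (-0.900000, 1.700000); f=(1.700000, -0.504000) → (-0.356000, 1.538720)
(x_1(0.32), x_2(0.32)) ≈ (-0.3560, 1.5387)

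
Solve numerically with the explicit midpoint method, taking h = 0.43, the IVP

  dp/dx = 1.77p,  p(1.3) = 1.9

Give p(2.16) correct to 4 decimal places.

7.9905

Midpoint: k1 = f(x_n, p_n); k2 = f(x_n + h/2, p_n + (h/2)·k1); p_{n+1} = p_n + h·k2.
x=1.300000, p=1.900000:
  k1 = f(1.300000, 1.900000) = 3.363000
  k2 = f(1.515000, 2.623045) = 4.642790
  p ← 1.900000 + 0.43·4.642790 = 3.896400
x=1.730000, p=3.896400:
  k1 = f(1.730000, 3.896400) = 6.896627
  k2 = f(1.945000, 5.379174) = 9.521139
  p ← 3.896400 + 0.43·9.521139 = 7.990489
p(2.16) ≈ 7.9905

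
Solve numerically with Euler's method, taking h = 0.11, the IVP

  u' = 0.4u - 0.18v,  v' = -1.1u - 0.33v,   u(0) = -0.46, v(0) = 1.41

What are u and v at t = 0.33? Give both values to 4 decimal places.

-0.6113, 1.4405

Euler on (u,v): u_{n+1} = u_n + h·u', v_{n+1} = v_n + h·v'.
0.000000: (-0.460000, 1.410000); f=(-0.437800, 0.040700) → (-0.508158, 1.414477)
0.110000: (-0.508158, 1.414477); f=(-0.457869, 0.092196) → (-0.558524, 1.424619)
0.220000: (-0.558524, 1.424619); f=(-0.479841, 0.144252) → (-0.611306, 1.440486)
(u(0.33), v(0.33)) ≈ (-0.6113, 1.4405)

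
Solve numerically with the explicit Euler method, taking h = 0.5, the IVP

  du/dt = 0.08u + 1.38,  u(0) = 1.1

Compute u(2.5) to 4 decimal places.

5.0756

Euler: u_{n+1} = u_n + h·f(t_n, u_n).
t=0.000000, u=1.100000: f=1.468000 → u ← 1.100000 + 0.5·1.468000 = 1.834000
t=0.500000, u=1.834000: f=1.526720 → u ← 1.834000 + 0.5·1.526720 = 2.597360
t=1.000000, u=2.597360: f=1.587789 → u ← 2.597360 + 0.5·1.587789 = 3.391254
t=1.500000, u=3.391254: f=1.651300 → u ← 3.391254 + 0.5·1.651300 = 4.216905
t=2.000000, u=4.216905: f=1.717352 → u ← 4.216905 + 0.5·1.717352 = 5.075581
u(2.5) ≈ 5.0756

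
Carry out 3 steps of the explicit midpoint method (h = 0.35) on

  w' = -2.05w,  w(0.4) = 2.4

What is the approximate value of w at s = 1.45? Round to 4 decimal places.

0.3777

Midpoint: k1 = f(s_n, w_n); k2 = f(s_n + h/2, w_n + (h/2)·k1); w_{n+1} = w_n + h·k2.
s=0.400000, w=2.400000:
  k1 = f(0.400000, 2.400000) = -4.920000
  k2 = f(0.575000, 1.539000) = -3.154950
  w ← 2.400000 + 0.35·(-3.154950) = 1.295767
s=0.750000, w=1.295767:
  k1 = f(0.750000, 1.295767) = -2.656323
  k2 = f(0.925000, 0.830911) = -1.703367
  w ← 1.295767 + 0.35·(-1.703367) = 0.699589
s=1.100000, w=0.699589:
  k1 = f(1.100000, 0.699589) = -1.434157
  k2 = f(1.275000, 0.448611) = -0.919653
  w ← 0.699589 + 0.35·(-0.919653) = 0.377710
w(1.45) ≈ 0.3777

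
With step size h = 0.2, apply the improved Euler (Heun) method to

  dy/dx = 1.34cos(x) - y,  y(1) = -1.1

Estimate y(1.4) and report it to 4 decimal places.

-0.5907

Heun: k1 = f(x_n, y_n); k2 = f(x_n + h, y_n + h·k1); y_{n+1} = y_n + (h/2)·(k1 + k2).
x=1.000000, y=-1.100000:
  k1 = f(1.000000, -1.100000) = 1.824005
  k2 = f(1.200000, -0.735199) = 1.220758
  y ← -1.100000 + (0.2/2)·(1.824005 + 1.220758) = -0.795524
x=1.200000, y=-0.795524:
  k1 = f(1.200000, -0.795524) = 1.281083
  k2 = f(1.400000, -0.539307) = 0.767063
  y ← -0.795524 + (0.2/2)·(1.281083 + 0.767063) = -0.590709
y(1.4) ≈ -0.5907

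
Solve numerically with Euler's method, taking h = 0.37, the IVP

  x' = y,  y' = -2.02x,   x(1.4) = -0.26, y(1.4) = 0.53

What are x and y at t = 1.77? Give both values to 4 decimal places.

Euler on (x,y): x_{n+1} = x_n + h·x', y_{n+1} = y_n + h·y'.
1.400000: (-0.260000, 0.530000); f=(0.530000, 0.525200) → (-0.063900, 0.724324)
(x(1.77), y(1.77)) ≈ (-0.0639, 0.7243)

-0.0639, 0.7243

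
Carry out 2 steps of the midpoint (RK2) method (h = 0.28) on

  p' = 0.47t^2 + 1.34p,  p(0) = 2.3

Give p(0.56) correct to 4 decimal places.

Midpoint: k1 = f(t_n, p_n); k2 = f(t_n + h/2, p_n + (h/2)·k1); p_{n+1} = p_n + h·k2.
t=0.000000, p=2.300000:
  k1 = f(0.000000, 2.300000) = 3.082000
  k2 = f(0.140000, 2.731480) = 3.669395
  p ← 2.300000 + 0.28·3.669395 = 3.327431
t=0.280000, p=3.327431:
  k1 = f(0.280000, 3.327431) = 4.495605
  k2 = f(0.420000, 3.956815) = 5.385041
  p ← 3.327431 + 0.28·5.385041 = 4.835242
p(0.56) ≈ 4.8352

4.8352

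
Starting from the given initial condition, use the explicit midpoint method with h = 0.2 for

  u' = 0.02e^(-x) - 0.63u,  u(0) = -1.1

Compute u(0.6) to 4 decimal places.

Midpoint: k1 = f(x_n, u_n); k2 = f(x_n + h/2, u_n + (h/2)·k1); u_{n+1} = u_n + h·k2.
x=0.000000, u=-1.100000:
  k1 = f(0.000000, -1.100000) = 0.713000
  k2 = f(0.100000, -1.028700) = 0.666178
  u ← -1.100000 + 0.2·0.666178 = -0.966764
x=0.200000, u=-0.966764:
  k1 = f(0.200000, -0.966764) = 0.625436
  k2 = f(0.300000, -0.904221) = 0.584475
  u ← -0.966764 + 0.2·0.584475 = -0.849869
x=0.400000, u=-0.849869:
  k1 = f(0.400000, -0.849869) = 0.548824
  k2 = f(0.500000, -0.794987) = 0.512972
  u ← -0.849869 + 0.2·0.512972 = -0.747275
u(0.6) ≈ -0.7473

-0.7473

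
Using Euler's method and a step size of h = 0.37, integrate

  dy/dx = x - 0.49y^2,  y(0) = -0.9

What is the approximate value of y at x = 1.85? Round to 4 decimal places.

-0.4331

Euler: y_{n+1} = y_n + h·f(x_n, y_n).
x=0.000000, y=-0.900000: f=-0.396900 → y ← -0.900000 + 0.37·(-0.396900) = -1.046853
x=0.370000, y=-1.046853: f=-0.166992 → y ← -1.046853 + 0.37·(-0.166992) = -1.108640
x=0.740000, y=-1.108640: f=0.137750 → y ← -1.108640 + 0.37·0.137750 = -1.057673
x=1.110000, y=-1.057673: f=0.561851 → y ← -1.057673 + 0.37·0.561851 = -0.849788
x=1.480000, y=-0.849788: f=1.126152 → y ← -0.849788 + 0.37·1.126152 = -0.433111
y(1.85) ≈ -0.4331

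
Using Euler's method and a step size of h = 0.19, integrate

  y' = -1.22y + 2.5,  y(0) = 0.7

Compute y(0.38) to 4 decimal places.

Euler: y_{n+1} = y_n + h·f(t_n, y_n).
t=0.000000, y=0.700000: f=1.646000 → y ← 0.700000 + 0.19·1.646000 = 1.012740
t=0.190000, y=1.012740: f=1.264457 → y ← 1.012740 + 0.19·1.264457 = 1.252987
y(0.38) ≈ 1.2530

1.2530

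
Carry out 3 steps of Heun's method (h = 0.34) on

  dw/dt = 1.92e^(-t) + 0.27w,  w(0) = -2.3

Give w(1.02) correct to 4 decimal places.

Heun: k1 = f(t_n, w_n); k2 = f(t_n + h, w_n + h·k1); w_{n+1} = w_n + (h/2)·(k1 + k2).
t=0.000000, w=-2.300000:
  k1 = f(0.000000, -2.300000) = 1.299000
  k2 = f(0.340000, -1.858340) = 0.864847
  w ← -2.300000 + (0.34/2)·(1.299000 + 0.864847) = -1.932146
t=0.340000, w=-1.932146:
  k1 = f(0.340000, -1.932146) = 0.844920
  k2 = f(0.680000, -1.644873) = 0.528589
  w ← -1.932146 + (0.34/2)·(0.844920 + 0.528589) = -1.698650
t=0.680000, w=-1.698650:
  k1 = f(0.680000, -1.698650) = 0.514069
  k2 = f(1.020000, -1.523866) = 0.280898
  w ← -1.698650 + (0.34/2)·(0.514069 + 0.280898) = -1.563505
w(1.02) ≈ -1.5635

-1.5635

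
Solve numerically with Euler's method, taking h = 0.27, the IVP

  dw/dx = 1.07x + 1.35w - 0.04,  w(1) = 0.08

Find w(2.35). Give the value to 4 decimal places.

4.3443

Euler: w_{n+1} = w_n + h·f(x_n, w_n).
x=1.000000, w=0.080000: f=1.138000 → w ← 0.080000 + 0.27·1.138000 = 0.387260
x=1.270000, w=0.387260: f=1.841701 → w ← 0.387260 + 0.27·1.841701 = 0.884519
x=1.540000, w=0.884519: f=2.801901 → w ← 0.884519 + 0.27·2.801901 = 1.641033
x=1.810000, w=1.641033: f=4.112094 → w ← 1.641033 + 0.27·4.112094 = 2.751298
x=2.080000, w=2.751298: f=5.899852 → w ← 2.751298 + 0.27·5.899852 = 4.344258
w(2.35) ≈ 4.3443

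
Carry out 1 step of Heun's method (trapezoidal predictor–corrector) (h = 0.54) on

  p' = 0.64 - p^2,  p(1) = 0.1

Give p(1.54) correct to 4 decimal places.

Heun: k1 = f(s_n, p_n); k2 = f(s_n + h, p_n + h·k1); p_{n+1} = p_n + (h/2)·(k1 + k2).
s=1.000000, p=0.100000:
  k1 = f(1.000000, 0.100000) = 0.630000
  k2 = f(1.540000, 0.440200) = 0.446224
  p ← 0.100000 + (0.54/2)·(0.630000 + 0.446224) = 0.390580
p(1.54) ≈ 0.3906

0.3906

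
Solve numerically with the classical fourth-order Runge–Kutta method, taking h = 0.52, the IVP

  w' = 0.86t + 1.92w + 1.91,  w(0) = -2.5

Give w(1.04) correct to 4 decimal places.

-10.9942

RK4: k1 = f(t_n, w_n); k2 = f(t_n + h/2, w_n + (h/2)·k1); k3 = f(t_n + h/2, w_n + (h/2)·k2); k4 = f(t_n + h, w_n + h·k3); w_{n+1} = w_n + (h/6)·(k1 + 2k2 + 2k3 + k4).
t=0.000000, w=-2.500000:
  k1 = f(0.000000, -2.500000) = -2.890000
  k2 = f(0.260000, -3.251400) = -4.109088
  k3 = f(0.260000, -3.568363) = -4.717657
  k4 = f(0.520000, -4.953181) = -7.152908
  w ← -2.500000 + (0.52/6)·(k1 + 2k2 + 2k3 + k4) = -4.900354
t=0.520000, w=-4.900354:
  k1 = f(0.520000, -4.900354) = -7.051481
  k2 = f(0.780000, -6.733739) = -10.347980
  k3 = f(0.780000, -7.590829) = -11.993592
  k4 = f(1.040000, -11.137022) = -18.578683
  w ← -4.900354 + (0.52/6)·(k1 + 2k2 + 2k3 + k4) = -10.994174
w(1.04) ≈ -10.9942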